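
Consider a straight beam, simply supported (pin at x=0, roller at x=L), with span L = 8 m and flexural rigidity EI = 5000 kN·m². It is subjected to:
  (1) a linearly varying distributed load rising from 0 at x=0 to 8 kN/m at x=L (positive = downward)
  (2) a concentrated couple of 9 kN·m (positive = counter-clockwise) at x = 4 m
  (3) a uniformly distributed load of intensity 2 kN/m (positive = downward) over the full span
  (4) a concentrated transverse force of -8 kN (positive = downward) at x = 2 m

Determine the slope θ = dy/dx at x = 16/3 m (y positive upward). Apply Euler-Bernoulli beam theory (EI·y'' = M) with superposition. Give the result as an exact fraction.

Load 1 — triangular load w₀=8 kN/m (0→w₀ over full span):
  θ_1 = -w₀(7L⁴-30L²x²+15x⁴)/(360LEI) = -8·(7·8⁴-30·8²·(16/3)²+15·(16/3)⁴)/(360·8·5000) = 5824/759375 rad
Load 2 — applied couple M₀=9 kN·m at a=4 m (b=L-a=4):
  θ_2 = (M₀x²/(2L)-M₀(x-a)+C₁)/EI  [x>a] with C₁=M₀(3b²-L²)/(6L)=-3 = (9·(16/3)²/(2·8)-9·((16/3)-4)+(-3))/5000 = 1/5000 rad
Load 3 — uniform load w=2 kN/m over full span:
  θ_3 = -w(L³-6Lx²+4x³)/(24EI) = -2·(8³-6·8·(16/3)²+4·(16/3)³)/(24·5000) = 208/50625 rad
Load 4 — point force P=-8 kN at a=2 m (b=L-a=6):
  θ_4 = -Pa(2L²-6Lx+3x²+a²)/(6LEI)  [x>a] = -(-8)·2·(2·8²-6·8·(16/3)+3·(16/3)²+2²)/(6·8·5000) = -29/11250 rad
Superposition: θ = Σ θ_i = 57107/6075000 rad ≈ 0.009400 rad

θ(16/3) = 57107/6075000 rad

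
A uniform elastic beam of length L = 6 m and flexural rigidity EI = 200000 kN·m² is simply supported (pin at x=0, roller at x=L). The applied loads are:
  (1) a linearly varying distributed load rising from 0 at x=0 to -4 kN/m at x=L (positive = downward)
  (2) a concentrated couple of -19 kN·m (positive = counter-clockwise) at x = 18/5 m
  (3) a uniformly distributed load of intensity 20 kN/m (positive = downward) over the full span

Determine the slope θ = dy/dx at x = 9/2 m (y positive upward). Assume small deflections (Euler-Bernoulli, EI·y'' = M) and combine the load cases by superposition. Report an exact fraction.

θ(9/2) = 170173/320000000 rad

Load 1 — triangular load w₀=-4 kN/m (0→w₀ over full span):
  θ_1 = -w₀(7L⁴-30L²x²+15x⁴)/(360LEI) = -(-4)·(7·6⁴-30·6²·(9/2)²+15·(9/2)⁴)/(360·6·200000) = -3939/64000000 rad
Load 2 — applied couple M₀=-19 kN·m at a=18/5 m (b=L-a=12/5):
  θ_2 = (M₀x²/(2L)-M₀(x-a)+C₁)/EI  [x>a] with C₁=M₀(3b²-L²)/(6L)=247/25 = ((-19)·(9/2)²/(2·6)-(-19)·((9/2)-(18/5))+(247/25))/200000 = -2033/80000000 rad
Load 3 — uniform load w=20 kN/m over full span:
  θ_3 = -w(L³-6Lx²+4x³)/(24EI) = -20·(6³-6·6·(9/2)²+4·(9/2)³)/(24·200000) = 99/160000 rad
Superposition: θ = Σ θ_i = 170173/320000000 rad ≈ 0.000532 rad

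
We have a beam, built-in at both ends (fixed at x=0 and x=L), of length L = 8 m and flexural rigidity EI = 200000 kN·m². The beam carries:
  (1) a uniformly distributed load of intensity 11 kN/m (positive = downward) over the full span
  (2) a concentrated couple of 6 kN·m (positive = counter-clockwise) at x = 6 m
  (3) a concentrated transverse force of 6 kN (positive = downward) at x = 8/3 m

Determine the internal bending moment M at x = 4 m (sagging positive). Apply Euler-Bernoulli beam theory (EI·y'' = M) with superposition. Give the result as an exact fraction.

M(4) = 67/2 kN·m

Load 1 — uniform load w=11 kN/m over full span:
  M_1 = wLx/2 - wL²/12 - wx²/2 = 11·8·4/2 - 11·8²/12 - 11·4²/2 = 88/3 kN·m
Load 2 — applied couple M₀=6 kN·m at a=6 m (b=L-a=2):
  M_2 = R_Ax - M_A  [x≤a] with R_A=27/32, M_A=15/8 = (27/32)·4 - (15/8) = 3/2 kN·m
Load 3 — point force P=6 kN at a=8/3 m (b=L-a=16/3):
  M_3 = Pa²(a+3b)(L-x)/L³ - Pa²b/L²  [x>a] = 6·(8/3)²·((8/3)+3·(16/3))·(8-4)/8³ - 6·(8/3)²·(16/3)/8² = 8/3 kN·m
Superposition: M = Σ M_i = 67/2 kN·m ≈ 33.500000 kN·m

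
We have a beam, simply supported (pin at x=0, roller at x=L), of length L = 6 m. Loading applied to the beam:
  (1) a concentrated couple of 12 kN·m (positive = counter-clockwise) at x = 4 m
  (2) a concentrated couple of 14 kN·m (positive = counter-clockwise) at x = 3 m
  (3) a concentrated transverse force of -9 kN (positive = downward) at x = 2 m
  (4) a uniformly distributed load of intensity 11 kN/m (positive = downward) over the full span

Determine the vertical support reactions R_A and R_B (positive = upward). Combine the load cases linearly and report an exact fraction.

Load 1 — applied couple M₀=12 kN·m at a=4 m (b=L-a=2):
  R_A = M₀/L = 12/6 = 2 kN
  R_B = -M₀/L = -12/6 = -2 kN
Load 2 — applied couple M₀=14 kN·m at a=3 m (b=L-a=3):
  R_A = M₀/L = 14/6 = 7/3 kN
  R_B = -M₀/L = -14/6 = -7/3 kN
Load 3 — point force P=-9 kN at a=2 m (b=L-a=4):
  R_A = Pb/L = (-9)·4/6 = -6 kN
  R_B = Pa/L = (-9)·2/6 = -3 kN
Load 4 — uniform load w=11 kN/m over full span:
  R_A = wL/2 = 11·6/2 = 33 kN
  R_B = wL/2 = 11·6/2 = 33 kN
Superposition: R_A = 94/3 kN, R_B = 77/3 kN

R_A = 94/3 kN, R_B = 77/3 kN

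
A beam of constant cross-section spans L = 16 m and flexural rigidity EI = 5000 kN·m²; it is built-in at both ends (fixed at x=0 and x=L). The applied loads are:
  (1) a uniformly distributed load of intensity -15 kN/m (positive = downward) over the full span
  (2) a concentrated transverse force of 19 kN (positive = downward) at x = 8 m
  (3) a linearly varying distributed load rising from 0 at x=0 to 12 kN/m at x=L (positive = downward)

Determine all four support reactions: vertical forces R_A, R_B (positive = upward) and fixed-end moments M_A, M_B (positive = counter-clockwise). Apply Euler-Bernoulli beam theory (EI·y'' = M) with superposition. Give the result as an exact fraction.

R_A = -817/10 kN, M_A = -898/5 kN·m, R_B = -433/10 kN, M_B = 642/5 kN·m

Load 1 — uniform load w=-15 kN/m over full span:
  R_A = wL/2 = (-15)·16/2 = -120 kN
  M_A = wL²/12 = (-15)·16²/12 = -320 kN·m
  R_B = wL/2 = (-15)·16/2 = -120 kN
  M_B = -wL²/12 = -(-15)·16²/12 = 320 kN·m
Load 2 — point force P=19 kN at a=8 m (b=L-a=8):
  R_A = Pb²(3a+b)/L³ = 19·8²·(3·8+8)/16³ = 19/2 kN
  M_A = Pab²/L² = 19·8·8²/16² = 38 kN·m
  R_B = Pa²(a+3b)/L³ = 19·8²·(8+3·8)/16³ = 19/2 kN
  M_B = -Pa²b/L² = -19·8²·8/16² = -38 kN·m
Load 3 — triangular load w₀=12 kN/m (0→w₀ over full span):
  R_A = 3w₀L/20 = 3·12·16/20 = 144/5 kN
  M_A = w₀L²/30 = 12·16²/30 = 512/5 kN·m
  R_B = 7w₀L/20 = 7·12·16/20 = 336/5 kN
  M_B = -w₀L²/20 = -12·16²/20 = -768/5 kN·m
Superposition: R_A = -817/10 kN, M_A = -898/5 kN·m, R_B = -433/10 kN, M_B = 642/5 kN·m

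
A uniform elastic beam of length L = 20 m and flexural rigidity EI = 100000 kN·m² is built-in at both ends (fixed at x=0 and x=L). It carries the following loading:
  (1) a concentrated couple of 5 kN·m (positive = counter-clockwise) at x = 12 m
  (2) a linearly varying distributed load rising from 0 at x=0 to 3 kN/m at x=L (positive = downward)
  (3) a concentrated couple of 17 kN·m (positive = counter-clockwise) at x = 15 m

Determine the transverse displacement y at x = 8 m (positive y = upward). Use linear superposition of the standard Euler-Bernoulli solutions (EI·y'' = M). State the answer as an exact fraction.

Load 1 — applied couple M₀=5 kN·m at a=12 m (b=L-a=8):
  y_1 = (R_Ax³/6 - M_Ax²/2)/EI  [x≤a] with R_A=9/25, M_A=8/5 = ((9/25)·8³/6 - (8/5)·8²/2)/100000 = -16/78125 m
Load 2 — triangular load w₀=3 kN/m (0→w₀ over full span):
  y_2 = -w₀x²(L-x)²(x+2L)/(120LEI) = -3·8²·(20-8)²·(8+2·20)/(120·20·100000) = -432/78125 m
Load 3 — applied couple M₀=17 kN·m at a=15 m (b=L-a=5):
  y_3 = (R_Ax³/6 - M_Ax²/2)/EI  [x≤a] with R_A=153/160, M_A=85/16 = ((153/160)·8³/6 - (85/16)·8²/2)/100000 = -221/250000 m
Superposition: y = Σ y_i = -8273/1250000 m ≈ -0.006618 m

y(8) = -8273/1250000 m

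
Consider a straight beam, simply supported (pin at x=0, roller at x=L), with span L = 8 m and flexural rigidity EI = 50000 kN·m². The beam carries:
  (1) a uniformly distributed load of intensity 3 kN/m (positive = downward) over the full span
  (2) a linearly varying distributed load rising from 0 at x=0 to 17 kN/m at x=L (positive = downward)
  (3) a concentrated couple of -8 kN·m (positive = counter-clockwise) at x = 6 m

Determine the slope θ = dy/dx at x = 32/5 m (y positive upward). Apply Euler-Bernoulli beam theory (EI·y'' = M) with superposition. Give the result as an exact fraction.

Load 1 — uniform load w=3 kN/m over full span:
  θ_1 = -w(L³-6Lx²+4x³)/(24EI) = -3·(8³-6·8·(32/5)²+4·(32/5)³)/(24·50000) = 396/390625 rad
Load 2 — triangular load w₀=17 kN/m (0→w₀ over full span):
  θ_2 = -w₀(7L⁴-30L²x²+15x⁴)/(360LEI) = -17·(7·8⁴-30·8²·(32/5)²+15·(32/5)⁴)/(360·8·50000) = 51476/17578125 rad
Load 3 — applied couple M₀=-8 kN·m at a=6 m (b=L-a=2):
  θ_3 = (M₀x²/(2L)-M₀(x-a)+C₁)/EI  [x>a] with C₁=M₀(3b²-L²)/(6L)=26/3 = ((-8)·(32/5)²/(2·8)-(-8)·((32/5)-6)+(26/3))/50000 = -323/1875000 rad
Superposition: θ = Σ θ_i = 530143/140625000 rad ≈ 0.003770 rad

θ(32/5) = 530143/140625000 rad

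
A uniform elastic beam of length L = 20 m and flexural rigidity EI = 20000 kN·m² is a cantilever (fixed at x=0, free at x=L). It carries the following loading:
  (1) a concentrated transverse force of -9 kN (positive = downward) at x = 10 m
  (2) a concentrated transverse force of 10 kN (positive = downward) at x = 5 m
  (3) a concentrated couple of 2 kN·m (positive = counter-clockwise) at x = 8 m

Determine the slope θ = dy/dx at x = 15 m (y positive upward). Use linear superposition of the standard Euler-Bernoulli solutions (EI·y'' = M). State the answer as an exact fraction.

Load 1 — point force P=-9 kN at a=10 m (b=L-a=10):
  θ_1 = -Pa²/(2EI)  [x>a] = -(-9)·10²/(2·20000) = 9/400 rad
Load 2 — point force P=10 kN at a=5 m (b=L-a=15):
  θ_2 = -Pa²/(2EI)  [x>a] = -10·5²/(2·20000) = -1/160 rad
Load 3 — applied couple M₀=2 kN·m at a=8 m (b=L-a=12):
  θ_3 = M₀a/EI  [x>a] = 2·8/20000 = 1/1250 rad
Superposition: θ = Σ θ_i = 341/20000 rad ≈ 0.017050 rad

θ(15) = 341/20000 rad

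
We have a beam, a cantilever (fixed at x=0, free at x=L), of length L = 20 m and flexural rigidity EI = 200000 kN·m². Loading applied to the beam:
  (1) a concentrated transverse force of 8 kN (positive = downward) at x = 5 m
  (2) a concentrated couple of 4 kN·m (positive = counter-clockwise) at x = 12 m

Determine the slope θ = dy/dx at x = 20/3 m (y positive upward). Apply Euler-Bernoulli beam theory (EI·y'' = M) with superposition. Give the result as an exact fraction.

Load 1 — point force P=8 kN at a=5 m (b=L-a=15):
  θ_1 = -Pa²/(2EI)  [x>a] = -8·5²/(2·200000) = -1/2000 rad
Load 2 — applied couple M₀=4 kN·m at a=12 m (b=L-a=8):
  θ_2 = M₀x/EI  [x≤a] = 4·(20/3)/200000 = 1/7500 rad
Superposition: θ = Σ θ_i = -11/30000 rad ≈ -0.000367 rad

θ(20/3) = -11/30000 rad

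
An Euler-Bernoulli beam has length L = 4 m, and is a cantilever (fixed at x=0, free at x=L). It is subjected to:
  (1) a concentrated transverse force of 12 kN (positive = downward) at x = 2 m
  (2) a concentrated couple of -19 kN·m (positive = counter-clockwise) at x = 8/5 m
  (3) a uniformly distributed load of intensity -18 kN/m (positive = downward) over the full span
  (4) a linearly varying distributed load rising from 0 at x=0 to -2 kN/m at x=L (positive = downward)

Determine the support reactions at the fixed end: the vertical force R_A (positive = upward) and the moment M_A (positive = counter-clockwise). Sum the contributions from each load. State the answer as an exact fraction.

R_A = -64 kN, M_A = -335/3 kN·m

Load 1 — point force P=12 kN at a=2 m (b=L-a=2):
  R_A = P = 12 kN
  M_A = Pa = 12·2 = 24 kN·m
Load 2 — applied couple M₀=-19 kN·m at a=8/5 m (b=L-a=12/5):
  R_A = 0 kN
  M_A = -M₀ = -(-19) = 19 kN·m
Load 3 — uniform load w=-18 kN/m over full span:
  R_A = wL = (-18)·4 = -72 kN
  M_A = wL²/2 = (-18)·4²/2 = -144 kN·m
Load 4 — triangular load w₀=-2 kN/m (0→w₀ over full span):
  R_A = w₀L/2 = (-2)·4/2 = -4 kN
  M_A = w₀L²/3 = (-2)·4²/3 = -32/3 kN·m
Superposition: R_A = -64 kN, M_A = -335/3 kN·m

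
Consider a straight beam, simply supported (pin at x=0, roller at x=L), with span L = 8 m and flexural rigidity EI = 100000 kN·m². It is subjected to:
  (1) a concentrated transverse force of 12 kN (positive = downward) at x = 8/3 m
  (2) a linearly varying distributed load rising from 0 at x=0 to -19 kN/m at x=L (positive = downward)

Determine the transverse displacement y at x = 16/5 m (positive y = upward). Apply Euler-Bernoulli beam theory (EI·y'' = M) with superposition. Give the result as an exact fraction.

Load 1 — point force P=12 kN at a=8/3 m (b=L-a=16/3):
  y_1 = -Pa(L-x)(2Lx-a²-x²)/(6LEI)  [x>a] = -12·(8/3)·(8-(16/5))·(2·8·(16/5)-(8/3)²-(16/5)²)/(6·8·100000) = -3808/3515625 m
Load 2 — triangular load w₀=-19 kN/m (0→w₀ over full span):
  y_2 = -w₀x(7L⁴-10L²x²+3x⁴)/(360LEI) = -(-19)·(16/5)·(7·8⁴-10·8²·(16/5)²+3·(16/5)⁴)/(360·8·100000) = 693728/146484375 m
Superposition: y = Σ y_i = 1605184/439453125 m ≈ 0.003653 m

y(16/5) = 1605184/439453125 m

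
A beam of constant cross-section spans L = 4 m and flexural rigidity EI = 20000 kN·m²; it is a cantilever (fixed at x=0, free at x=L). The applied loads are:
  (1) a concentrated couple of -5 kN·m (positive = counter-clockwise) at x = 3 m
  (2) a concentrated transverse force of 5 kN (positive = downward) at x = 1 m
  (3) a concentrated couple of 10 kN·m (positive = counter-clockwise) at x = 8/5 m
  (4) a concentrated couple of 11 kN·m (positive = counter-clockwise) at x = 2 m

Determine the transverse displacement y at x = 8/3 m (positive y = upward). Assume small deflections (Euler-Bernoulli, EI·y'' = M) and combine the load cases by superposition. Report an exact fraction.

Load 1 — applied couple M₀=-5 kN·m at a=3 m (b=L-a=1):
  y_1 = M₀x²/(2EI)  [x≤a] = (-5)·(8/3)²/(2·20000) = -1/1125 m
Load 2 — point force P=5 kN at a=1 m (b=L-a=3):
  y_2 = -Pa²(3x-a)/(6EI)  [x>a] = -5·1²·(3·(8/3)-1)/(6·20000) = -7/24000 m
Load 3 — applied couple M₀=10 kN·m at a=8/5 m (b=L-a=12/5):
  y_3 = M₀a(2x-a)/(2EI)  [x>a] = 10·(8/5)·(2·(8/3)-(8/5))/(2·20000) = 14/9375 m
Load 4 — applied couple M₀=11 kN·m at a=2 m (b=L-a=2):
  y_4 = M₀a(2x-a)/(2EI)  [x>a] = 11·2·(2·(8/3)-2)/(2·20000) = 11/6000 m
Superposition: y = Σ y_i = 3863/1800000 m ≈ 0.002146 m

y(8/3) = 3863/1800000 m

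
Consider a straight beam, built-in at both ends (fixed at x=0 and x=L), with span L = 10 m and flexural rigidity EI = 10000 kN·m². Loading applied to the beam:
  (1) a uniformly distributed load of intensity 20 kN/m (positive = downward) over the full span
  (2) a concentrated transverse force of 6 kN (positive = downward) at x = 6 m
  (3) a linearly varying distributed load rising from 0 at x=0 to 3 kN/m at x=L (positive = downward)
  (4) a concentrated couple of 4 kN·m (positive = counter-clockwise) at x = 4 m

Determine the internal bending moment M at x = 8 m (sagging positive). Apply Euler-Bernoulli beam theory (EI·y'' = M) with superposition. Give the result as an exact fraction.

Load 1 — uniform load w=20 kN/m over full span:
  M_1 = wLx/2 - wL²/12 - wx²/2 = 20·10·8/2 - 20·10²/12 - 20·8²/2 = -20/3 kN·m
Load 2 — point force P=6 kN at a=6 m (b=L-a=4):
  M_2 = Pa²(a+3b)(L-x)/L³ - Pa²b/L²  [x>a] = 6·6²·(6+3·4)·(10-8)/10³ - 6·6²·4/10² = -108/125 kN·m
Load 3 — triangular load w₀=3 kN/m (0→w₀ over full span):
  M_3 = 3w₀Lx/20 - w₀L²/30 - w₀x³/(6L) = 3·3·10·8/20 - 3·10²/30 - 3·8³/(6·10) = 2/5 kN·m
Load 4 — applied couple M₀=4 kN·m at a=4 m (b=L-a=6):
  M_4 = R_Ax - M_A - M₀  [x>a] with R_A=72/125, M_A=12/25 = (72/125)·8 - (12/25) - 4 = 16/125 kN·m
Superposition: M = Σ M_i = -2626/375 kN·m ≈ -7.002667 kN·m

M(8) = -2626/375 kN·m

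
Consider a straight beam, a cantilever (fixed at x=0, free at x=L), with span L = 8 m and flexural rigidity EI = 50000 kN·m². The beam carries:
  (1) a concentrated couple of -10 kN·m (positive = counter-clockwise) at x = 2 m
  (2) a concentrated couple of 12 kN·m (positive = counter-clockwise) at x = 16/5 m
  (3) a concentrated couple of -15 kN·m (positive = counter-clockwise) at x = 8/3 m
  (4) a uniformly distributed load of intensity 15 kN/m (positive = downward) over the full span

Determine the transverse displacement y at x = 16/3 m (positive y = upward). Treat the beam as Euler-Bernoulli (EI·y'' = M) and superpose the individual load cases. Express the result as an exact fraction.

y(16/3) = -2228299/25312500 m

Load 1 — applied couple M₀=-10 kN·m at a=2 m (b=L-a=6):
  y_1 = M₀a(2x-a)/(2EI)  [x>a] = (-10)·2·(2·(16/3)-2)/(2·50000) = -13/7500 m
Load 2 — applied couple M₀=12 kN·m at a=16/5 m (b=L-a=24/5):
  y_2 = M₀a(2x-a)/(2EI)  [x>a] = 12·(16/5)·(2·(16/3)-(16/5))/(2·50000) = 224/78125 m
Load 3 — applied couple M₀=-15 kN·m at a=8/3 m (b=L-a=16/3):
  y_3 = M₀a(2x-a)/(2EI)  [x>a] = (-15)·(8/3)·(2·(16/3)-(8/3))/(2·50000) = -2/625 m
Load 4 — uniform load w=15 kN/m over full span:
  y_4 = -wx²(x²-4Lx+6L²)/(24EI) = -15·(16/3)²·((16/3)²-4·8·(16/3)+6·8²)/(24·50000) = -4352/50625 m
Superposition: y = Σ y_i = -2228299/25312500 m ≈ -0.088032 m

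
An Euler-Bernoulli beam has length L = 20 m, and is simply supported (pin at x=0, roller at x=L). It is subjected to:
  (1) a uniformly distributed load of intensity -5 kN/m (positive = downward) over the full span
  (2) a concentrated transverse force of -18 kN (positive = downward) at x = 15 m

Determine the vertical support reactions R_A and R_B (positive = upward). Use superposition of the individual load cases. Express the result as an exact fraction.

R_A = -109/2 kN, R_B = -127/2 kN

Load 1 — uniform load w=-5 kN/m over full span:
  R_A = wL/2 = (-5)·20/2 = -50 kN
  R_B = wL/2 = (-5)·20/2 = -50 kN
Load 2 — point force P=-18 kN at a=15 m (b=L-a=5):
  R_A = Pb/L = (-18)·5/20 = -9/2 kN
  R_B = Pa/L = (-18)·15/20 = -27/2 kN
Superposition: R_A = -109/2 kN, R_B = -127/2 kN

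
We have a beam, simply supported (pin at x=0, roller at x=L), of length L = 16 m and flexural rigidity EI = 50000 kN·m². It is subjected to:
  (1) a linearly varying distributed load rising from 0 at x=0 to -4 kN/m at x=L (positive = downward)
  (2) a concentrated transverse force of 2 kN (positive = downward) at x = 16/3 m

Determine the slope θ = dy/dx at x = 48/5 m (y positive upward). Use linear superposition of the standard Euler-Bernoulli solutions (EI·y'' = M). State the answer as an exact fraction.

Load 1 — triangular load w₀=-4 kN/m (0→w₀ over full span):
  θ_1 = -w₀(7L⁴-30L²x²+15x⁴)/(360LEI) = -(-4)·(7·16⁴-30·16²·(48/5)²+15·(48/5)⁴)/(360·16·50000) = -29696/17578125 rad
Load 2 — point force P=2 kN at a=16/3 m (b=L-a=32/3):
  θ_2 = -Pa(2L²-6Lx+3x²+a²)/(6LEI)  [x>a] = -2·(16/3)·(2·16²-6·16·(48/5)+3·(48/5)²+(16/3)²)/(6·16·50000) = 1472/6328125 rad
Superposition: θ = Σ θ_i = -230464/158203125 rad ≈ -0.001457 rad

θ(48/5) = -230464/158203125 rad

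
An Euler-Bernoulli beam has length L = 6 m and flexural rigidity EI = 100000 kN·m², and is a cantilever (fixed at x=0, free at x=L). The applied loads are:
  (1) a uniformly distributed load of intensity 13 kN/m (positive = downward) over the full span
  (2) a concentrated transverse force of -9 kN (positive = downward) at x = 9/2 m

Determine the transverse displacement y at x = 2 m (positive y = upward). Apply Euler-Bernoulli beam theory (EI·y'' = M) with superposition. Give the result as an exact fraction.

Load 1 — uniform load w=13 kN/m over full span:
  y_1 = -wx²(x²-4Lx+6L²)/(24EI) = -13·2²·(2²-4·6·2+6·6²)/(24·100000) = -559/150000 m
Load 2 — point force P=-9 kN at a=9/2 m (b=L-a=3/2):
  y_2 = -Px²(3a-x)/(6EI)  [x≤a] = -(-9)·2²·(3·(9/2)-2)/(6·100000) = 69/100000 m
Superposition: y = Σ y_i = -911/300000 m ≈ -0.003037 m

y(2) = -911/300000 m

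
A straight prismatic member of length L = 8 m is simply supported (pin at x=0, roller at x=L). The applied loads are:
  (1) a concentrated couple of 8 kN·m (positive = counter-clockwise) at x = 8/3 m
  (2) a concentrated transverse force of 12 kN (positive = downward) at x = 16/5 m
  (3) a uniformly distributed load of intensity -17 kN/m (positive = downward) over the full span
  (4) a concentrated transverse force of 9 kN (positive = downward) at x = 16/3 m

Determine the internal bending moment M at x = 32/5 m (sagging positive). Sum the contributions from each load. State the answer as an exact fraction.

Load 1 — applied couple M₀=8 kN·m at a=8/3 m (b=L-a=16/3):
  M_1 = M₀x/L - M₀  [x>a] = 8·(32/5)/8 - 8 = -8/5 kN·m
Load 2 — point force P=12 kN at a=16/5 m (b=L-a=24/5):
  M_2 = Pa(L-x)/L  [x>a] = 12·(16/5)·(8-(32/5))/8 = 192/25 kN·m
Load 3 — uniform load w=-17 kN/m over full span:
  M_3 = wx(L-x)/2 = (-17)·(32/5)·(8-(32/5))/2 = -2176/25 kN·m
Load 4 — point force P=9 kN at a=16/3 m (b=L-a=8/3):
  M_4 = Pa(L-x)/L  [x>a] = 9·(16/3)·(8-(32/5))/8 = 48/5 kN·m
Superposition: M = Σ M_i = -1784/25 kN·m ≈ -71.360000 kN·m

M(32/5) = -1784/25 kN·m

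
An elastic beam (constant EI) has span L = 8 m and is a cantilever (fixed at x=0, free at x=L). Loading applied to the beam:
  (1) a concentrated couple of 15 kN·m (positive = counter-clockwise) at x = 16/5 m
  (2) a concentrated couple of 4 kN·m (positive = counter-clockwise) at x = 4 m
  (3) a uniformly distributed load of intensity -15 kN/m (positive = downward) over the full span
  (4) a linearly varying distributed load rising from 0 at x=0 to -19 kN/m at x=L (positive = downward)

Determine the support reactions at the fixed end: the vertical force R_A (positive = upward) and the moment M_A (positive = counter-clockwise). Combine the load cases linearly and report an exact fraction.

Load 1 — applied couple M₀=15 kN·m at a=16/5 m (b=L-a=24/5):
  R_A = 0 kN
  M_A = -M₀ = -15 kN·m
Load 2 — applied couple M₀=4 kN·m at a=4 m (b=L-a=4):
  R_A = 0 kN
  M_A = -M₀ = -4 kN·m
Load 3 — uniform load w=-15 kN/m over full span:
  R_A = wL = (-15)·8 = -120 kN
  M_A = wL²/2 = (-15)·8²/2 = -480 kN·m
Load 4 — triangular load w₀=-19 kN/m (0→w₀ over full span):
  R_A = w₀L/2 = (-19)·8/2 = -76 kN
  M_A = w₀L²/3 = (-19)·8²/3 = -1216/3 kN·m
Superposition: R_A = -196 kN, M_A = -2713/3 kN·m

R_A = -196 kN, M_A = -2713/3 kN·m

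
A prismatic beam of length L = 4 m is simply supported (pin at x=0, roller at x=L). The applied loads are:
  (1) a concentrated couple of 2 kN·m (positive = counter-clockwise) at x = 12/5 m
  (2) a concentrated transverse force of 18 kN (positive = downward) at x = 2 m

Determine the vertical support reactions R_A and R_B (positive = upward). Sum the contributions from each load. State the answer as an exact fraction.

Load 1 — applied couple M₀=2 kN·m at a=12/5 m (b=L-a=8/5):
  R_A = M₀/L = 2/4 = 1/2 kN
  R_B = -M₀/L = -2/4 = -1/2 kN
Load 2 — point force P=18 kN at a=2 m (b=L-a=2):
  R_A = Pb/L = 18·2/4 = 9 kN
  R_B = Pa/L = 18·2/4 = 9 kN
Superposition: R_A = 19/2 kN, R_B = 17/2 kN

R_A = 19/2 kN, R_B = 17/2 kN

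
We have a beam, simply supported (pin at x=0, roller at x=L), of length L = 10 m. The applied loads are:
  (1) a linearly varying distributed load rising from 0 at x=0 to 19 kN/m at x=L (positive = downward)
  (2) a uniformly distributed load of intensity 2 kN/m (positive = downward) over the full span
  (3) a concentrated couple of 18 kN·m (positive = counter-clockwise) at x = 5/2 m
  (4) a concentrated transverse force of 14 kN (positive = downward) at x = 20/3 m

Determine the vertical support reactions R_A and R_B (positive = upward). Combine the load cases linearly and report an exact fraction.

R_A = 722/15 kN, R_B = 1213/15 kN

Load 1 — triangular load w₀=19 kN/m (0→w₀ over full span):
  R_A = w₀L/6 = 19·10/6 = 95/3 kN
  R_B = w₀L/3 = 19·10/3 = 190/3 kN
Load 2 — uniform load w=2 kN/m over full span:
  R_A = wL/2 = 2·10/2 = 10 kN
  R_B = wL/2 = 2·10/2 = 10 kN
Load 3 — applied couple M₀=18 kN·m at a=5/2 m (b=L-a=15/2):
  R_A = M₀/L = 18/10 = 9/5 kN
  R_B = -M₀/L = -18/10 = -9/5 kN
Load 4 — point force P=14 kN at a=20/3 m (b=L-a=10/3):
  R_A = Pb/L = 14·(10/3)/10 = 14/3 kN
  R_B = Pa/L = 14·(20/3)/10 = 28/3 kN
Superposition: R_A = 722/15 kN, R_B = 1213/15 kN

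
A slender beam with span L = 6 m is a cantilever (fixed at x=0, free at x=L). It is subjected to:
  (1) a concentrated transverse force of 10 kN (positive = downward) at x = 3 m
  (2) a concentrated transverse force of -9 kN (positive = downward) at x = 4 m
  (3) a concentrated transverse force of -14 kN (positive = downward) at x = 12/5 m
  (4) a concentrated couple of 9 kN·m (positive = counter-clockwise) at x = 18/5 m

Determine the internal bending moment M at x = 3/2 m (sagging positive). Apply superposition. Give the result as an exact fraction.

M(3/2) = 291/10 kN·m

Load 1 — point force P=10 kN at a=3 m (b=L-a=3):
  M_1 = -P(a-x)  [x≤a] = -10·(3-(3/2)) = -15 kN·m
Load 2 — point force P=-9 kN at a=4 m (b=L-a=2):
  M_2 = -P(a-x)  [x≤a] = -(-9)·(4-(3/2)) = 45/2 kN·m
Load 3 — point force P=-14 kN at a=12/5 m (b=L-a=18/5):
  M_3 = -P(a-x)  [x≤a] = -(-14)·((12/5)-(3/2)) = 63/5 kN·m
Load 4 — applied couple M₀=9 kN·m at a=18/5 m (b=L-a=12/5):
  M_4 = M₀  [x≤a] = 9 = 9 kN·m
Superposition: M = Σ M_i = 291/10 kN·m ≈ 29.100000 kN·m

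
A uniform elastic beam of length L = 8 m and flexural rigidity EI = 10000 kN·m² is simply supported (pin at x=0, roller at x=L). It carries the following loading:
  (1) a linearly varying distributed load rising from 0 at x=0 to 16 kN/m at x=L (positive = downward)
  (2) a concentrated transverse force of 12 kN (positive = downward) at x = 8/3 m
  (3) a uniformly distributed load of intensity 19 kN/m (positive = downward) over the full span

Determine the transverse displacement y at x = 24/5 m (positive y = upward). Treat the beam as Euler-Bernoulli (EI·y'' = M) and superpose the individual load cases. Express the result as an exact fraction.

y(24/5) = -38980544/263671875 m

Load 1 — triangular load w₀=16 kN/m (0→w₀ over full span):
  y_1 = -w₀x(7L⁴-10L²x²+3x⁴)/(360LEI) = -16·(24/5)·(7·8⁴-10·8²·(24/5)²+3·(24/5)⁴)/(360·8·10000) = -1212416/29296875 m
Load 2 — point force P=12 kN at a=8/3 m (b=L-a=16/3):
  y_2 = -Pa(L-x)(2Lx-a²-x²)/(6LEI)  [x>a] = -12·(8/3)·(8-(24/5))·(2·8·(24/5)-(8/3)²-(24/5)²)/(6·8·10000) = -20992/2109375 m
Load 3 — uniform load w=19 kN/m over full span:
  y_3 = -wx(L³-2Lx²+x³)/(24EI) = -19·(24/5)·(8³-2·8·(24/5)²+(24/5)³)/(24·10000) = -37696/390625 m
Superposition: y = Σ y_i = -38980544/263671875 m ≈ -0.147837 m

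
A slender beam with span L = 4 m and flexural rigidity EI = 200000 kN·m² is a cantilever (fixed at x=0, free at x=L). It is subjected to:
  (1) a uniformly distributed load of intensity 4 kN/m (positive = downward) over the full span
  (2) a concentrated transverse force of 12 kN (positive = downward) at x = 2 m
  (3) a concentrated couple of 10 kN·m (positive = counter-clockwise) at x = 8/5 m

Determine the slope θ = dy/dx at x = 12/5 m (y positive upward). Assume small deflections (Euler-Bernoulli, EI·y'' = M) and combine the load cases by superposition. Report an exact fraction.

Load 1 — uniform load w=4 kN/m over full span:
  θ_1 = -wx(x²-3Lx+3L²)/(6EI) = -4·(12/5)·((12/5)²-3·4·(12/5)+3·4²)/(6·200000) = -78/390625 rad
Load 2 — point force P=12 kN at a=2 m (b=L-a=2):
  θ_2 = -Pa²/(2EI)  [x>a] = -12·2²/(2·200000) = -3/25000 rad
Load 3 — applied couple M₀=10 kN·m at a=8/5 m (b=L-a=12/5):
  θ_3 = M₀a/EI  [x>a] = 10·(8/5)/200000 = 1/12500 rad
Superposition: θ = Σ θ_i = -749/3125000 rad ≈ -0.000240 rad

θ(12/5) = -749/3125000 rad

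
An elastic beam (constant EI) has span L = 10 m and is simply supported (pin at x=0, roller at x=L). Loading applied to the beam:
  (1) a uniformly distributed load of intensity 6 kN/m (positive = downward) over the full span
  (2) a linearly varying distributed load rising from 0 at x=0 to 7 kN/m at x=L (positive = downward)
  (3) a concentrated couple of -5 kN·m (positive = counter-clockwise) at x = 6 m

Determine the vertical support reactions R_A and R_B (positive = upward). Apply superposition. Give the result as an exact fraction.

Load 1 — uniform load w=6 kN/m over full span:
  R_A = wL/2 = 6·10/2 = 30 kN
  R_B = wL/2 = 6·10/2 = 30 kN
Load 2 — triangular load w₀=7 kN/m (0→w₀ over full span):
  R_A = w₀L/6 = 7·10/6 = 35/3 kN
  R_B = w₀L/3 = 7·10/3 = 70/3 kN
Load 3 — applied couple M₀=-5 kN·m at a=6 m (b=L-a=4):
  R_A = M₀/L = (-5)/10 = -1/2 kN
  R_B = -M₀/L = -(-5)/10 = 1/2 kN
Superposition: R_A = 247/6 kN, R_B = 323/6 kN

R_A = 247/6 kN, R_B = 323/6 kN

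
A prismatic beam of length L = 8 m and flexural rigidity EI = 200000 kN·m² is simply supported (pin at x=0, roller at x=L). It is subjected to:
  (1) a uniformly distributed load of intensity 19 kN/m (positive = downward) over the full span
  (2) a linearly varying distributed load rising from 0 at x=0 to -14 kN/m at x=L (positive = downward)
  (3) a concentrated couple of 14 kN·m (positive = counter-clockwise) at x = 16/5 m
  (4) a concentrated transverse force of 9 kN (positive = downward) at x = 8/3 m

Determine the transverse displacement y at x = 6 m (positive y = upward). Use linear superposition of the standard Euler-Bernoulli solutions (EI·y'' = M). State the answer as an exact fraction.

y(6) = -1688/703125 m

Load 1 — uniform load w=19 kN/m over full span:
  y_1 = -wx(L³-2Lx²+x³)/(24EI) = -19·6·(8³-2·8·6²+6³)/(24·200000) = -361/100000 m
Load 2 — triangular load w₀=-14 kN/m (0→w₀ over full span):
  y_2 = -w₀x(7L⁴-10L²x²+3x⁴)/(360LEI) = -(-14)·6·(7·8⁴-10·8²·6²+3·6⁴)/(360·8·200000) = 833/600000 m
Load 3 — applied couple M₀=14 kN·m at a=16/5 m (b=L-a=24/5):
  y_3 = (M₀x³/(6L)-M₀(x-a)²/2+C₁x)/EI  [x>a] with C₁=M₀(3b²-L²)/(6L)=112/75 = (14·6³/(6·8)-14·(6-(16/5))²/2+(112/75)·6)/200000 = 427/5000000 m
Load 4 — point force P=9 kN at a=8/3 m (b=L-a=16/3):
  y_4 = -Pa(L-x)(2Lx-a²-x²)/(6LEI)  [x>a] = -9·(8/3)·(8-6)·(2·8·6-(8/3)²-6²)/(6·8·200000) = -119/450000 m
Superposition: y = Σ y_i = -1688/703125 m ≈ -0.002401 m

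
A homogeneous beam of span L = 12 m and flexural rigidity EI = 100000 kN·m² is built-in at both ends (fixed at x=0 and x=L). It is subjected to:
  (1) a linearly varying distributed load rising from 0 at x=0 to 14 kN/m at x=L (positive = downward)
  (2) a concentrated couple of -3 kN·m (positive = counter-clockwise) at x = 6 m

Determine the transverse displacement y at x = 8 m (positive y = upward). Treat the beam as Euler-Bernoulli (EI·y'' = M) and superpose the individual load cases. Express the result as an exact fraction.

Load 1 — triangular load w₀=14 kN/m (0→w₀ over full span):
  y_1 = -w₀x²(L-x)²(x+2L)/(120LEI) = -14·8²·(12-8)²·(8+2·12)/(120·12·100000) = -448/140625 m
Load 2 — applied couple M₀=-3 kN·m at a=6 m (b=L-a=6):
  y_2 = (R_Ax³/6 - M_Ax²/2 - M₀(x-a)²/2)/EI  [x>a] with R_A=-3/8, M_A=-3/4 = ((-3/8)·8³/6 - (-3/4)·8²/2 - (-3)·(8-6)²/2)/100000 = -1/50000 m
Superposition: y = Σ y_i = -7213/2250000 m ≈ -0.003206 m

y(8) = -7213/2250000 m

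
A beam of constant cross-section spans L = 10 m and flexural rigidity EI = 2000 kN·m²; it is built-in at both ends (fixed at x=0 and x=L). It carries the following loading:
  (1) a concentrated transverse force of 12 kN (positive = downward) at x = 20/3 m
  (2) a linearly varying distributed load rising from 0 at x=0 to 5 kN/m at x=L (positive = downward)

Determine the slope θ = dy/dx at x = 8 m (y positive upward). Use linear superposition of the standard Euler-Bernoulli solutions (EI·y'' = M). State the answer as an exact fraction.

θ(8) = 22/1125 rad

Load 1 — point force P=12 kN at a=20/3 m (b=L-a=10/3):
  θ_1 = Pa²(L-x)(2bL-(3b+a)(L-x))/(2L³EI)  [x>a] = 12·(20/3)²·(10-8)·(2·(10/3)·10-(3·(10/3)+(20/3))·(10-8))/(2·10³·2000) = 2/225 rad
Load 2 — triangular load w₀=5 kN/m (0→w₀ over full span):
  θ_2 = -w₀(2x(L-x)(L-2x)(x+2L)+x²(L-x)²)/(120LEI) = -5·(2·8·(10-8)·(10-2·8)·(8+2·10)+8²·(10-8)²)/(120·10·2000) = 4/375 rad
Superposition: θ = Σ θ_i = 22/1125 rad ≈ 0.019556 rad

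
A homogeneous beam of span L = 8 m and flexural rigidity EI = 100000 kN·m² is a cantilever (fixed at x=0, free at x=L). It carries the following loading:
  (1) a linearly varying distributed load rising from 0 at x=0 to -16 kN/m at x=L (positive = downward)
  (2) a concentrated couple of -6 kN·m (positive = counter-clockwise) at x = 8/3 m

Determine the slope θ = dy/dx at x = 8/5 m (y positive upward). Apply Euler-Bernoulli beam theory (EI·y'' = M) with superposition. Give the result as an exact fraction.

θ(8/5) = 53339/11718750 rad

Load 1 — triangular load w₀=-16 kN/m (0→w₀ over full span):
  θ_1 = (w₀Lx²/4-w₀L²x/3-w₀x⁴/(24L))/EI = ((-16)·8·(8/5)²/4-(-16)·8²·(8/5)/3-(-16)·(8/5)⁴/(24·8))/100000 = 27232/5859375 rad
Load 2 — applied couple M₀=-6 kN·m at a=8/3 m (b=L-a=16/3):
  θ_2 = M₀x/EI  [x≤a] = (-6)·(8/5)/100000 = -3/31250 rad
Superposition: θ = Σ θ_i = 53339/11718750 rad ≈ 0.004552 rad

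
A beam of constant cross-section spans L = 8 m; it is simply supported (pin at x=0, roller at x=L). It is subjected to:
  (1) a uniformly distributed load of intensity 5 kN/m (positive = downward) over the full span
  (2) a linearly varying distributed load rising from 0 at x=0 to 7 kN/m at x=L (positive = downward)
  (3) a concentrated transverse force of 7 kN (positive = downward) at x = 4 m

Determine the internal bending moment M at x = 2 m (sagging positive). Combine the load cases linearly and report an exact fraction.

Load 1 — uniform load w=5 kN/m over full span:
  M_1 = wx(L-x)/2 = 5·2·(8-2)/2 = 30 kN·m
Load 2 — triangular load w₀=7 kN/m (0→w₀ over full span):
  M_2 = w₀Lx/6 - w₀x³/(6L) = 7·8·2/6 - 7·2³/(6·8) = 35/2 kN·m
Load 3 — point force P=7 kN at a=4 m (b=L-a=4):
  M_3 = Pbx/L  [x≤a] = 7·4·2/8 = 7 kN·m
Superposition: M = Σ M_i = 109/2 kN·m ≈ 54.500000 kN·m

M(2) = 109/2 kN·m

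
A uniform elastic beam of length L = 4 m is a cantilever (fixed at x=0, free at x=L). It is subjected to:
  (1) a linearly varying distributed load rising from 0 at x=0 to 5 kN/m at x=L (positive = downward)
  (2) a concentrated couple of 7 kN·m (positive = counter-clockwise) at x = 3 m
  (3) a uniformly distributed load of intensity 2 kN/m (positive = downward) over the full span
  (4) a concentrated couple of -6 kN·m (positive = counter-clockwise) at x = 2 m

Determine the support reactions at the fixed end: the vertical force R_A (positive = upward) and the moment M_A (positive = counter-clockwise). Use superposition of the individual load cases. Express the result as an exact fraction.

Load 1 — triangular load w₀=5 kN/m (0→w₀ over full span):
  R_A = w₀L/2 = 5·4/2 = 10 kN
  M_A = w₀L²/3 = 5·4²/3 = 80/3 kN·m
Load 2 — applied couple M₀=7 kN·m at a=3 m (b=L-a=1):
  R_A = 0 kN
  M_A = -M₀ = -7 kN·m
Load 3 — uniform load w=2 kN/m over full span:
  R_A = wL = 2·4 = 8 kN
  M_A = wL²/2 = 2·4²/2 = 16 kN·m
Load 4 — applied couple M₀=-6 kN·m at a=2 m (b=L-a=2):
  R_A = 0 kN
  M_A = -M₀ = -(-6) = 6 kN·m
Superposition: R_A = 18 kN, M_A = 125/3 kN·m

R_A = 18 kN, M_A = 125/3 kN·m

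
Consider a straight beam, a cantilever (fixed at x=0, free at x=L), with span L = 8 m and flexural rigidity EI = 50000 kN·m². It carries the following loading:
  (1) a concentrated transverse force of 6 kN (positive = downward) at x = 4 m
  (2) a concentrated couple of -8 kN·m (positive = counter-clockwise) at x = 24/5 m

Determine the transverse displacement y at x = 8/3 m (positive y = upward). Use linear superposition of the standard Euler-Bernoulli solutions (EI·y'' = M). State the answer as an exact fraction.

Load 1 — point force P=6 kN at a=4 m (b=L-a=4):
  y_1 = -Px²(3a-x)/(6EI)  [x≤a] = -6·(8/3)²·(3·4-(8/3))/(6·50000) = -112/84375 m
Load 2 — applied couple M₀=-8 kN·m at a=24/5 m (b=L-a=16/5):
  y_2 = M₀x²/(2EI)  [x≤a] = (-8)·(8/3)²/(2·50000) = -16/28125 m
Superposition: y = Σ y_i = -32/16875 m ≈ -0.001896 m

y(8/3) = -32/16875 m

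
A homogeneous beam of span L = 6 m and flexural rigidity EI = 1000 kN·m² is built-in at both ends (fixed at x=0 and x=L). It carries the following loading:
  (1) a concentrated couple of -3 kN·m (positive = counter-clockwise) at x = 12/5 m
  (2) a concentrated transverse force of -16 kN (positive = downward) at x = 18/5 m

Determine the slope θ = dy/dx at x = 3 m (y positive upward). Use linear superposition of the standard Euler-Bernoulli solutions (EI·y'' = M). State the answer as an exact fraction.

Load 1 — applied couple M₀=-3 kN·m at a=12/5 m (b=L-a=18/5):
  θ_1 = (R_Ax²/2 - M_Ax - M₀(x-a))/EI  [x>a] with R_A=-18/25, M_A=-9/25 = ((-18/25)·3²/2 - (-9/25)·3 - (-3)·(3-(12/5)))/1000 = -9/25000 rad
Load 2 — point force P=-16 kN at a=18/5 m (b=L-a=12/5):
  θ_2 = -Pb²x(2aL-(3a+b)x)/(2L³EI)  [x≤a] = -(-16)·(12/5)²·3·(2·(18/5)·6-(3·(18/5)+(12/5))·3)/(2·6³·1000) = 36/15625 rad
Superposition: θ = Σ θ_i = 243/125000 rad ≈ 0.001944 rad

θ(3) = 243/125000 rad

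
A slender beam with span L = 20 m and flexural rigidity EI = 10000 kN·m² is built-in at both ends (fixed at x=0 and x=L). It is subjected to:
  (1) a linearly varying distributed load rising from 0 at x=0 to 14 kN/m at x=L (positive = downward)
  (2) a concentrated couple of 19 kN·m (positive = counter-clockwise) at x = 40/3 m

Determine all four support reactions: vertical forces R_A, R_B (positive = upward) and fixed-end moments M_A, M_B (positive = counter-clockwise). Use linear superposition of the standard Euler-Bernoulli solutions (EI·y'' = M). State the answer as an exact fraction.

Load 1 — triangular load w₀=14 kN/m (0→w₀ over full span):
  R_A = 3w₀L/20 = 3·14·20/20 = 42 kN
  M_A = w₀L²/30 = 14·20²/30 = 560/3 kN·m
  R_B = 7w₀L/20 = 7·14·20/20 = 98 kN
  M_B = -w₀L²/20 = -14·20²/20 = -280 kN·m
Load 2 — applied couple M₀=19 kN·m at a=40/3 m (b=L-a=20/3):
  R_A = 6M₀ab/L³ = 6·19·(40/3)·(20/3)/20³ = 19/15 kN
  M_A = M₀b(2a-b)/L² = 19·(20/3)·(2·(40/3)-(20/3))/20² = 19/3 kN·m
  R_B = -6M₀ab/L³ = -6·19·(40/3)·(20/3)/20³ = -19/15 kN
  M_B = M₀a(2b-a)/L² = 19·(40/3)·(2·(20/3)-(40/3))/20² = 0 kN·m
Superposition: R_A = 649/15 kN, M_A = 193 kN·m, R_B = 1451/15 kN, M_B = -280 kN·m

R_A = 649/15 kN, M_A = 193 kN·m, R_B = 1451/15 kN, M_B = -280 kN·m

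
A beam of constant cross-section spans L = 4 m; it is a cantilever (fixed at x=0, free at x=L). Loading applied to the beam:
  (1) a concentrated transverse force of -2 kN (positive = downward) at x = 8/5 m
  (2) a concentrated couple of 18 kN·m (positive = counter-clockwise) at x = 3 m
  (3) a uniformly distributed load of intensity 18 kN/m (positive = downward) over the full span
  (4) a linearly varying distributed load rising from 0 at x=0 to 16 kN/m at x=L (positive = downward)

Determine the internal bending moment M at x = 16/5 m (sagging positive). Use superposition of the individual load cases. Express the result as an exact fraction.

Load 1 — point force P=-2 kN at a=8/5 m (b=L-a=12/5):
  M_1 = 0  [x>a] = 0 kN·m
Load 2 — applied couple M₀=18 kN·m at a=3 m (b=L-a=1):
  M_2 = 0  [x>a] = 0 kN·m
Load 3 — uniform load w=18 kN/m over full span:
  M_3 = -w(L-x)²/2 = -18·(4-(16/5))²/2 = -144/25 kN·m
Load 4 — triangular load w₀=16 kN/m (0→w₀ over full span):
  M_4 = w₀Lx/2 - w₀L²/3 - w₀x³/(6L) = 16·4·(16/5)/2 - 16·4²/3 - 16·(16/5)³/(6·4) = -1792/375 kN·m
Superposition: M = Σ M_i = -3952/375 kN·m ≈ -10.538667 kN·m

M(16/5) = -3952/375 kN·m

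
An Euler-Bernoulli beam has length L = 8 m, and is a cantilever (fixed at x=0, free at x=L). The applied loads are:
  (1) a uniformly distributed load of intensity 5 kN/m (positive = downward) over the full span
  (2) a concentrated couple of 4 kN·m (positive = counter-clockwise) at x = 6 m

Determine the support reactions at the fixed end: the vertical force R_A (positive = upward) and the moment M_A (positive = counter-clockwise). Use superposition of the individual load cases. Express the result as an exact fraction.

R_A = 40 kN, M_A = 156 kN·m

Load 1 — uniform load w=5 kN/m over full span:
  R_A = wL = 5·8 = 40 kN
  M_A = wL²/2 = 5·8²/2 = 160 kN·m
Load 2 — applied couple M₀=4 kN·m at a=6 m (b=L-a=2):
  R_A = 0 kN
  M_A = -M₀ = -4 kN·m
Superposition: R_A = 40 kN, M_A = 156 kN·m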